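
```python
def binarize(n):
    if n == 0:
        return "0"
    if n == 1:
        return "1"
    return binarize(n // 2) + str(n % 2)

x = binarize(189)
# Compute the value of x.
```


binarize(189)
= binarize(94) + "1"
= binarize(47) + "0" + "1"
= binarize(23) + "1" + "0" + "1"
= binarize(11) + "1" + "1" + "0" + "1"
= binarize(5) + "1" + "1" + "1" + "0" + "1"
= binarize(2) + "1" + "1" + "1" + "1" + "0" + "1"
= binarize(1) + "0" + "1" + "1" + "1" + "1" + "0" + "1"
= "1" + "0" + "1" + "1" + "1" + "1" + "0" + "1"
= "10111101"


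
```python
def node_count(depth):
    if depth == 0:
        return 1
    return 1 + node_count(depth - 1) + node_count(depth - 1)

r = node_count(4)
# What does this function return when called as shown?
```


node_count(4)
= 1 + node_count(3) + node_count(3)
= 1 + 2 * node_count(3)
node_count(k) = 2^(k+1) - 1
node_count(0) = 1
node_count(1) = 3
node_count(2) = 7
node_count(3) = 15
node_count(4) = 31
node_count(4) = 2^5 - 1 = 31


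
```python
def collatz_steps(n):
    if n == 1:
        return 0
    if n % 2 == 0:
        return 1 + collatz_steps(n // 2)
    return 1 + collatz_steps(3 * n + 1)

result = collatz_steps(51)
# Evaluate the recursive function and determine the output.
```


collatz_steps(51)
51 is odd -> 3*51+1 = 154 -> collatz_steps(154)
154 is even -> collatz_steps(77)
77 is odd -> 3*77+1 = 232 -> collatz_steps(232)
232 is even -> collatz_steps(116)
116 is even -> collatz_steps(58)
58 is even -> collatz_steps(29)
29 is odd -> 3*29+1 = 88 -> collatz_steps(88)
88 is even -> collatz_steps(44)
44 is even -> collatz_steps(22)
22 is even -> collatz_steps(11)
11 is odd -> 3*11+1 = 34 -> collatz_steps(34)
34 is even -> collatz_steps(17)
17 is odd -> 3*17+1 = 52 -> collatz_steps(52)
52 is even -> collatz_steps(26)
26 is even -> collatz_steps(13)
13 is odd -> 3*13+1 = 40 -> collatz_steps(40)
40 is even -> collatz_steps(20)
20 is even -> collatz_steps(10)
10 is even -> collatz_steps(5)
5 is odd -> 3*5+1 = 16 -> collatz_steps(16)
16 is even -> collatz_steps(8)
8 is even -> collatz_steps(4)
4 is even -> collatz_steps(2)
2 is even -> collatz_steps(1)
Reached 1 after 24 steps
= 24


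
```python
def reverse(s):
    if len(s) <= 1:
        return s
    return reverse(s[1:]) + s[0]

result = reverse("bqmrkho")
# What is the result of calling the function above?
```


reverse("bqmrkho")
= reverse("qmrkho") + "b"
= reverse("mrkho") + "q" + "b"
= reverse("rkho") + "m" + "q" + "b"
= reverse("kho") + "r" + "m" + "q" + "b"
= reverse("ho") + "k" + "r" + "m" + "q" + "b"
= reverse("o") + "h" + "k" + "r" + "m" + "q" + "b"
= "o" + "h" + "k" + "r" + "m" + "q" + "b"
= "ohkrmqb"


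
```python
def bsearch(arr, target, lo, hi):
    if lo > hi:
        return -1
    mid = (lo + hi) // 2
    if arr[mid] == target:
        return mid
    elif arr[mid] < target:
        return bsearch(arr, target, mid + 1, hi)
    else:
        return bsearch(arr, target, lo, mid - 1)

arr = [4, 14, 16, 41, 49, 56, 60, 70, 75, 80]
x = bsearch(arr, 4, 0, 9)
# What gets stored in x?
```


bsearch(arr, 4, 0, 9)
lo=0, hi=9, mid=4, arr[mid]=49
49 > 4, search left half
lo=0, hi=3, mid=1, arr[mid]=14
14 > 4, search left half
lo=0, hi=0, mid=0, arr[mid]=4
arr[0] == 4, found at index 0
= 0


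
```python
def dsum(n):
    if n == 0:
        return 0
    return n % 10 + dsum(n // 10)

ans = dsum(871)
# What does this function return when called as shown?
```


dsum(871)
= 1 + dsum(87)
= 1 + 7 + dsum(8)
= 1 + 7 + 8 + dsum(0)
= 1 + 7 + 8 + 0
= 16


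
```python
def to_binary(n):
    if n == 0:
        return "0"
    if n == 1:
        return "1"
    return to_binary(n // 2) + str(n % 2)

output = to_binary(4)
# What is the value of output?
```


to_binary(4)
= to_binary(2) + "0"
= to_binary(1) + "0" + "0"
= "1" + "0" + "0"
= "100"


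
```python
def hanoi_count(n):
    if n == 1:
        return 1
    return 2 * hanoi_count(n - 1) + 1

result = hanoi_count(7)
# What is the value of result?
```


hanoi_count(7)
= 2 * hanoi_count(6) + 1
= 2 * (2 * hanoi_count(5) + 1) + 1
= 2 * (2 * (2 * hanoi_count(4) + 1) + 1) + 1
= 2 * (2 * (2 * (2 * hanoi_count(3) + 1) + 1) + 1) + 1
= 2 * (2 * (2 * (2 * (2 * hanoi_count(2) + 1) + 1) + 1) + 1) + 1
= 2 * (2 * (2 * (2 * (2 * (2 * hanoi_count(1) + 1) + 1) + 1) + 1) + 1) + 1
Now compute bottom-up:
hanoi_count(1) = 1
hanoi_count(2) = 2 * 1 + 1 = 3
hanoi_count(3) = 2 * 3 + 1 = 7
hanoi_count(4) = 2 * 7 + 1 = 15
hanoi_count(5) = 2 * 15 + 1 = 31
hanoi_count(6) = 2 * 31 + 1 = 63
hanoi_count(7) = 2 * 63 + 1 = 127
= 127


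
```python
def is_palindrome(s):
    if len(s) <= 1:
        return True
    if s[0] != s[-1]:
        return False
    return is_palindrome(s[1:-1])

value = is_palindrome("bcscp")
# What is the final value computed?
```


is_palindrome("bcscp")
"bcscp": s[0]='b' != s[-1]='p' -> False
= False


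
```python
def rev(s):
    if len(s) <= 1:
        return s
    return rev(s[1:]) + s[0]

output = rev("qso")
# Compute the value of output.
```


rev("qso")
= rev("so") + "q"
= rev("o") + "s" + "q"
= "o" + "s" + "q"
= "osq"


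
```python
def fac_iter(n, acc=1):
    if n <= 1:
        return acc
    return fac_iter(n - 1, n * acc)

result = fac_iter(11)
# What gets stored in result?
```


fac_iter(11, 1)
= fac_iter(10, 11 * 1) = fac_iter(10, 11)
= fac_iter(9, 10 * 11) = fac_iter(9, 110)
= fac_iter(8, 9 * 110) = fac_iter(8, 990)
= fac_iter(7, 8 * 990) = fac_iter(7, 7920)
= fac_iter(6, 7 * 7920) = fac_iter(6, 55440)
= fac_iter(5, 6 * 55440) = fac_iter(5, 332640)
= fac_iter(4, 5 * 332640) = fac_iter(4, 1663200)
= fac_iter(3, 4 * 1663200) = fac_iter(3, 6652800)
= fac_iter(2, 3 * 6652800) = fac_iter(2, 19958400)
= fac_iter(1, 2 * 19958400) = fac_iter(1, 39916800)
n <= 1, return acc = 39916800


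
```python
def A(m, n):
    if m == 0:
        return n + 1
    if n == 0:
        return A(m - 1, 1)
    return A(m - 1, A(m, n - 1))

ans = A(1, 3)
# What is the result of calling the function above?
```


A(1, 3)
= A(0, A(1, 2))
First compute A(1, 2) = 4
= A(0, 4)
= 5


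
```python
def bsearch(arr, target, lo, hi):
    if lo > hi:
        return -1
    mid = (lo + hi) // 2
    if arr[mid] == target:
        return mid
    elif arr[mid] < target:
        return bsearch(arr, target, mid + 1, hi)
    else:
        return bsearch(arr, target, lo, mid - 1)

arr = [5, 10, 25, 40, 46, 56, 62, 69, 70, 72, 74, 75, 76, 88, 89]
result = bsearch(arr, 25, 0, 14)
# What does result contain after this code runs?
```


bsearch(arr, 25, 0, 14)
lo=0, hi=14, mid=7, arr[mid]=69
69 > 25, search left half
lo=0, hi=6, mid=3, arr[mid]=40
40 > 25, search left half
lo=0, hi=2, mid=1, arr[mid]=10
10 < 25, search right half
lo=2, hi=2, mid=2, arr[mid]=25
arr[2] == 25, found at index 2
= 2


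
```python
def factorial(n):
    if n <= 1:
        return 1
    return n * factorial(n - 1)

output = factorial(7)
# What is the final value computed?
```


factorial(7)
= 7 * factorial(6)
= 7 * 6 * factorial(5)
= 7 * 6 * 5 * factorial(4)
= 7 * 6 * 5 * 4 * factorial(3)
= 7 * 6 * 5 * 4 * 3 * factorial(2)
= 7 * 6 * 5 * 4 * 3 * 2 * factorial(1)
= 7 * 6 * 5 * 4 * 3 * 2 * 1
= 5040


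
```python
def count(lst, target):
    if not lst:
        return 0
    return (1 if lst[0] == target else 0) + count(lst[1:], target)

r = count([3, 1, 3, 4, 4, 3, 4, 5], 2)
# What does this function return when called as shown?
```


count([3, 1, 3, 4, 4, 3, 4, 5], 2)
lst[0]=3 != 2: 0 + count([1, 3, 4, 4, 3, 4, 5], 2)
lst[0]=1 != 2: 0 + count([3, 4, 4, 3, 4, 5], 2)
lst[0]=3 != 2: 0 + count([4, 4, 3, 4, 5], 2)
lst[0]=4 != 2: 0 + count([4, 3, 4, 5], 2)
lst[0]=4 != 2: 0 + count([3, 4, 5], 2)
lst[0]=3 != 2: 0 + count([4, 5], 2)
lst[0]=4 != 2: 0 + count([5], 2)
lst[0]=5 != 2: 0 + count([], 2)
= 0


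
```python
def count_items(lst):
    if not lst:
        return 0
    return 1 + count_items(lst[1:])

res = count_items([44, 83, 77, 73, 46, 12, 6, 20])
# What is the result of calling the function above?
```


count_items([44, 83, 77, 73, 46, 12, 6, 20])
= 1 + count_items([83, 77, 73, 46, 12, 6, 20])
= 1 + 1 + count_items([77, 73, 46, 12, 6, 20])
= 1 + 1 + 1 + count_items([73, 46, 12, 6, 20])
= 1 + 1 + 1 + 1 + count_items([46, 12, 6, 20])
= 1 + 1 + 1 + 1 + 1 + count_items([12, 6, 20])
= 1 + 1 + 1 + 1 + 1 + 1 + count_items([6, 20])
= 1 + 1 + 1 + 1 + 1 + 1 + 1 + count_items([20])
= 1 + 1 + 1 + 1 + 1 + 1 + 1 + 1 + count_items([])
= 1 + 1 + 1 + 1 + 1 + 1 + 1 + 1 + 0
= 8


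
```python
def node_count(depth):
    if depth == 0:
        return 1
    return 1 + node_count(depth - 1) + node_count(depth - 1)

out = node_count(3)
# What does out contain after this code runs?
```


node_count(3)
= 1 + node_count(2) + node_count(2)
= 1 + 2 * node_count(2)
node_count(k) = 2^(k+1) - 1
node_count(0) = 1
node_count(1) = 3
node_count(2) = 7
node_count(3) = 15
node_count(3) = 2^4 - 1 = 15


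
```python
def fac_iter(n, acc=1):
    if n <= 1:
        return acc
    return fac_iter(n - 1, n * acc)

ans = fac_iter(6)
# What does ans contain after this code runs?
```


fac_iter(6, 1)
= fac_iter(5, 6 * 1) = fac_iter(5, 6)
= fac_iter(4, 5 * 6) = fac_iter(4, 30)
= fac_iter(3, 4 * 30) = fac_iter(3, 120)
= fac_iter(2, 3 * 120) = fac_iter(2, 360)
= fac_iter(1, 2 * 360) = fac_iter(1, 720)
n <= 1, return acc = 720


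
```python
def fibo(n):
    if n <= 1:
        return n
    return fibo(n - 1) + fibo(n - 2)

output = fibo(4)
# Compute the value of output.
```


fibo(4)
= fibo(3) + fibo(2)
= (fibo(2) + fibo(1)) + fibo(2)
Computing bottom-up: fibo(0)=0, fibo(1)=1, fibo(2)=1, fibo(3)=2, fibo(4)=3
= 3


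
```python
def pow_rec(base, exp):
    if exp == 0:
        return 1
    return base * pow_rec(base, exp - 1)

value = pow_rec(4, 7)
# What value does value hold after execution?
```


pow_rec(4, 7)
= 4 * pow_rec(4, 6)
= 4 * 4 * pow_rec(4, 5)
= 4 * 4 * 4 * pow_rec(4, 4)
= 4 * 4 * 4 * 4 * pow_rec(4, 3)
= 4 * 4 * 4 * 4 * 4 * pow_rec(4, 2)
= 4 * 4 * 4 * 4 * 4 * 4 * pow_rec(4, 1)
= 4 * 4 * 4 * 4 * 4 * 4 * 4 * pow_rec(4, 0)
= 4 * 4 * 4 * 4 * 4 * 4 * 4 * 1
= 16384


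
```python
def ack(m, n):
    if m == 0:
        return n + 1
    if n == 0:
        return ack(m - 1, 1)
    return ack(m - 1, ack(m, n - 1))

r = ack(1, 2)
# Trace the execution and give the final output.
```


ack(1, 2)
= ack(0, ack(1, 1))
First compute ack(1, 1) = 3
= ack(0, 3)
= 4


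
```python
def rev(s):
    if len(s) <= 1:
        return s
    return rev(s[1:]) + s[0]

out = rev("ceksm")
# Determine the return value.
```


rev("ceksm")
= rev("eksm") + "c"
= rev("ksm") + "e" + "c"
= rev("sm") + "k" + "e" + "c"
= rev("m") + "s" + "k" + "e" + "c"
= "m" + "s" + "k" + "e" + "c"
= "mskec"


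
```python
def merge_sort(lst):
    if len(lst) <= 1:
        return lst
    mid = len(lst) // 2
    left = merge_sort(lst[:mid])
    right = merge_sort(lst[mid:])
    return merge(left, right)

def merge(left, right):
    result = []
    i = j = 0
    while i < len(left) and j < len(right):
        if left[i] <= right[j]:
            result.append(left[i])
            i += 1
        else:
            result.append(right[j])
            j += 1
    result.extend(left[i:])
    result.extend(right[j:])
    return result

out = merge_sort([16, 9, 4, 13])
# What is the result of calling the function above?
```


merge_sort([16, 9, 4, 13])
Split into [16, 9] and [4, 13]
Left sorted: [9, 16]
Right sorted: [4, 13]
Merge [9, 16] and [4, 13]
= [4, 9, 13, 16]


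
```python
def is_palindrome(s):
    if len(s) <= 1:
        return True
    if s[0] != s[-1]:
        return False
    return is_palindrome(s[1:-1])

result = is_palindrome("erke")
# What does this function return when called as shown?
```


is_palindrome("erke")
"erke": s[0]='e' == s[-1]='e' -> is_palindrome("rk")
"rk": s[0]='r' != s[-1]='k' -> False
= False


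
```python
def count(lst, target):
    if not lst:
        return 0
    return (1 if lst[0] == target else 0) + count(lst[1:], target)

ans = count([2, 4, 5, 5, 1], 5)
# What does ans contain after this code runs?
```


count([2, 4, 5, 5, 1], 5)
lst[0]=2 != 5: 0 + count([4, 5, 5, 1], 5)
lst[0]=4 != 5: 0 + count([5, 5, 1], 5)
lst[0]=5 == 5: 1 + count([5, 1], 5)
lst[0]=5 == 5: 1 + count([1], 5)
lst[0]=1 != 5: 0 + count([], 5)
= 2


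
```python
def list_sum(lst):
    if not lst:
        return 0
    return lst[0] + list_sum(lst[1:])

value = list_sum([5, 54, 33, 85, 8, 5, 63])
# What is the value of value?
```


list_sum([5, 54, 33, 85, 8, 5, 63])
= 5 + list_sum([54, 33, 85, 8, 5, 63])
= 5 + 54 + list_sum([33, 85, 8, 5, 63])
= 5 + 54 + 33 + list_sum([85, 8, 5, 63])
= 5 + 54 + 33 + 85 + list_sum([8, 5, 63])
= 5 + 54 + 33 + 85 + 8 + list_sum([5, 63])
= 5 + 54 + 33 + 85 + 8 + 5 + list_sum([63])
= 5 + 54 + 33 + 85 + 8 + 5 + 63 + list_sum([])
= 5 + 54 + 33 + 85 + 8 + 5 + 63 + 0
= 253


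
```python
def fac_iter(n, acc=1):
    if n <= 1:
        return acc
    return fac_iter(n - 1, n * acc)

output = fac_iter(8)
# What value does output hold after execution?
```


fac_iter(8, 1)
= fac_iter(7, 8 * 1) = fac_iter(7, 8)
= fac_iter(6, 7 * 8) = fac_iter(6, 56)
= fac_iter(5, 6 * 56) = fac_iter(5, 336)
= fac_iter(4, 5 * 336) = fac_iter(4, 1680)
= fac_iter(3, 4 * 1680) = fac_iter(3, 6720)
= fac_iter(2, 3 * 6720) = fac_iter(2, 20160)
= fac_iter(1, 2 * 20160) = fac_iter(1, 40320)
n <= 1, return acc = 40320


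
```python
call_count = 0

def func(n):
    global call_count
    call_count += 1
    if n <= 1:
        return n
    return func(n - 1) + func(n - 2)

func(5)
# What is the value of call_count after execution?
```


func(5) calls func(4) and func(3); each non-base call branches into two more.
Let C(k) = total number of calls made by func(k), including the call to func(k) itself.
Base cases: C(0) = 1, C(1) = 1
Recurrence: C(k) = 1 + C(k-1) + C(k-2)
  C(2) = 1 + C(1) + C(0) = 1 + 1 + 1 = 3
  C(3) = 1 + C(2) + C(1) = 1 + 3 + 1 = 5
  C(4) = 1 + C(3) + C(2) = 1 + 5 + 3 = 9
  C(5) = 1 + C(4) + C(3) = 1 + 9 + 5 = 15
Total calls = C(5) = 15


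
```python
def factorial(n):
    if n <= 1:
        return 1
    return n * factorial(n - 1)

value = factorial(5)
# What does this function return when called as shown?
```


factorial(5)
= 5 * factorial(4)
= 5 * 4 * factorial(3)
= 5 * 4 * 3 * factorial(2)
= 5 * 4 * 3 * 2 * factorial(1)
= 5 * 4 * 3 * 2 * 1
= 120


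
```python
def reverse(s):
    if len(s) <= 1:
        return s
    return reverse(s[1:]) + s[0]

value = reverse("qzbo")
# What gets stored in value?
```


reverse("qzbo")
= reverse("zbo") + "q"
= reverse("bo") + "z" + "q"
= reverse("o") + "b" + "z" + "q"
= "o" + "b" + "z" + "q"
= "obzq"


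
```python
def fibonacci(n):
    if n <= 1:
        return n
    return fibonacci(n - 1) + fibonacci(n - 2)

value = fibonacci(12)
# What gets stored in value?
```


fibonacci(12)
= fibonacci(11) + fibonacci(10)
= (fibonacci(10) + fibonacci(9)) + fibonacci(10)
Computing bottom-up: fibonacci(0)=0, fibonacci(1)=1, fibonacci(2)=1, fibonacci(3)=2, fibonacci(4)=3, fibonacci(5)=5, fibonacci(6)=8, fibonacci(7)=13, fibonacci(8)=21, fibonacci(9)=34, fibonacci(10)=55, fibonacci(11)=89, fibonacci(12)=144
= 144


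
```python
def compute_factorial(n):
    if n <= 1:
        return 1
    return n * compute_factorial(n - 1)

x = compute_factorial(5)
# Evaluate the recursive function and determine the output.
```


compute_factorial(5)
= 5 * compute_factorial(4)
= 5 * 4 * compute_factorial(3)
= 5 * 4 * 3 * compute_factorial(2)
= 5 * 4 * 3 * 2 * compute_factorial(1)
= 5 * 4 * 3 * 2 * 1
= 120


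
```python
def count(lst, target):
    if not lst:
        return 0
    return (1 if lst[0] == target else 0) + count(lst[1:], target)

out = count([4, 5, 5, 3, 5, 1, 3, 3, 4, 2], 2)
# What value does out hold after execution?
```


count([4, 5, 5, 3, 5, 1, 3, 3, 4, 2], 2)
lst[0]=4 != 2: 0 + count([5, 5, 3, 5, 1, 3, 3, 4, 2], 2)
lst[0]=5 != 2: 0 + count([5, 3, 5, 1, 3, 3, 4, 2], 2)
lst[0]=5 != 2: 0 + count([3, 5, 1, 3, 3, 4, 2], 2)
lst[0]=3 != 2: 0 + count([5, 1, 3, 3, 4, 2], 2)
lst[0]=5 != 2: 0 + count([1, 3, 3, 4, 2], 2)
lst[0]=1 != 2: 0 + count([3, 3, 4, 2], 2)
lst[0]=3 != 2: 0 + count([3, 4, 2], 2)
lst[0]=3 != 2: 0 + count([4, 2], 2)
lst[0]=4 != 2: 0 + count([2], 2)
lst[0]=2 == 2: 1 + count([], 2)
= 1


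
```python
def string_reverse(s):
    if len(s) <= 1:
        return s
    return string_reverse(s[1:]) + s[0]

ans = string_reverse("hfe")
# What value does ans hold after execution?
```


string_reverse("hfe")
= string_reverse("fe") + "h"
= string_reverse("e") + "f" + "h"
= "e" + "f" + "h"
= "efh"


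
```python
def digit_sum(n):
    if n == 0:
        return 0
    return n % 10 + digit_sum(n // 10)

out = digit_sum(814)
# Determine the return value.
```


digit_sum(814)
= 4 + digit_sum(81)
= 4 + 1 + digit_sum(8)
= 4 + 1 + 8 + digit_sum(0)
= 4 + 1 + 8 + 0
= 13


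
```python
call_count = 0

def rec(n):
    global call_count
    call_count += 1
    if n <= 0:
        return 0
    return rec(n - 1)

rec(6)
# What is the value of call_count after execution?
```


rec(6) calls rec(5) calls ... calls rec(0)
Total calls: 6 + 1 (for base case) = 7


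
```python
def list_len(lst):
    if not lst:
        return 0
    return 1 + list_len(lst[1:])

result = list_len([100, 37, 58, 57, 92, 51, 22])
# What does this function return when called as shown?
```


list_len([100, 37, 58, 57, 92, 51, 22])
= 1 + list_len([37, 58, 57, 92, 51, 22])
= 1 + 1 + list_len([58, 57, 92, 51, 22])
= 1 + 1 + 1 + list_len([57, 92, 51, 22])
= 1 + 1 + 1 + 1 + list_len([92, 51, 22])
= 1 + 1 + 1 + 1 + 1 + list_len([51, 22])
= 1 + 1 + 1 + 1 + 1 + 1 + list_len([22])
= 1 + 1 + 1 + 1 + 1 + 1 + 1 + list_len([])
= 1 + 1 + 1 + 1 + 1 + 1 + 1 + 0
= 7


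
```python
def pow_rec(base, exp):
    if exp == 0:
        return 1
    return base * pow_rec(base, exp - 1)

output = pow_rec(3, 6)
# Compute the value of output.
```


pow_rec(3, 6)
= 3 * pow_rec(3, 5)
= 3 * 3 * pow_rec(3, 4)
= 3 * 3 * 3 * pow_rec(3, 3)
= 3 * 3 * 3 * 3 * pow_rec(3, 2)
= 3 * 3 * 3 * 3 * 3 * pow_rec(3, 1)
= 3 * 3 * 3 * 3 * 3 * 3 * pow_rec(3, 0)
= 3 * 3 * 3 * 3 * 3 * 3 * 1
= 729


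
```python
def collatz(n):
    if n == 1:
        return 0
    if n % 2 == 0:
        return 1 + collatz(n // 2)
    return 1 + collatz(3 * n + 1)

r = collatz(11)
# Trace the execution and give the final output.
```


collatz(11)
11 is odd -> 3*11+1 = 34 -> collatz(34)
34 is even -> collatz(17)
17 is odd -> 3*17+1 = 52 -> collatz(52)
52 is even -> collatz(26)
26 is even -> collatz(13)
13 is odd -> 3*13+1 = 40 -> collatz(40)
40 is even -> collatz(20)
20 is even -> collatz(10)
10 is even -> collatz(5)
5 is odd -> 3*5+1 = 16 -> collatz(16)
16 is even -> collatz(8)
8 is even -> collatz(4)
4 is even -> collatz(2)
2 is even -> collatz(1)
Reached 1 after 14 steps
= 14


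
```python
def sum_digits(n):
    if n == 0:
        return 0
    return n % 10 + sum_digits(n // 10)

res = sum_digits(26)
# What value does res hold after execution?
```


sum_digits(26)
= 6 + sum_digits(2)
= 6 + 2 + sum_digits(0)
= 6 + 2 + 0
= 8


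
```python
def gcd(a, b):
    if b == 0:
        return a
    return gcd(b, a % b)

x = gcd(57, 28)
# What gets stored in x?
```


gcd(57, 28)
= gcd(28, 57 % 28) = gcd(28, 1)
= gcd(1, 28 % 1) = gcd(1, 0)
b == 0, return a = 1


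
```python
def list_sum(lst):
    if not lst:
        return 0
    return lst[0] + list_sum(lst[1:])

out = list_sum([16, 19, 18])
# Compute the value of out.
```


list_sum([16, 19, 18])
= 16 + list_sum([19, 18])
= 16 + 19 + list_sum([18])
= 16 + 19 + 18 + list_sum([])
= 16 + 19 + 18 + 0
= 53


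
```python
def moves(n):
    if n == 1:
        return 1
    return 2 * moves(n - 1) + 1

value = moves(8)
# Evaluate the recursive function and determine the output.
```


moves(8)
= 2 * moves(7) + 1
= 2 * (2 * moves(6) + 1) + 1
= 2 * (2 * (2 * moves(5) + 1) + 1) + 1
= 2 * (2 * (2 * (2 * moves(4) + 1) + 1) + 1) + 1
= 2 * (2 * (2 * (2 * (2 * moves(3) + 1) + 1) + 1) + 1) + 1
= 2 * (2 * (2 * (2 * (2 * (2 * moves(2) + 1) + 1) + 1) + 1) + 1) + 1
= 2 * (2 * (2 * (2 * (2 * (2 * (2 * moves(1) + 1) + 1) + 1) + 1) + 1) + 1) + 1
Now compute bottom-up:
moves(1) = 1
moves(2) = 2 * 1 + 1 = 3
moves(3) = 2 * 3 + 1 = 7
moves(4) = 2 * 7 + 1 = 15
moves(5) = 2 * 15 + 1 = 31
moves(6) = 2 * 31 + 1 = 63
moves(7) = 2 * 63 + 1 = 127
moves(8) = 2 * 127 + 1 = 255
= 255


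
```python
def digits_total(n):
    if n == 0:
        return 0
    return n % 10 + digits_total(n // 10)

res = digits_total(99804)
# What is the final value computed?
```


digits_total(99804)
= 4 + digits_total(9980)
= 4 + 0 + digits_total(998)
= 4 + 0 + 8 + digits_total(99)
= 4 + 0 + 8 + 9 + digits_total(9)
= 4 + 0 + 8 + 9 + 9 + digits_total(0)
= 4 + 0 + 8 + 9 + 9 + 0
= 30


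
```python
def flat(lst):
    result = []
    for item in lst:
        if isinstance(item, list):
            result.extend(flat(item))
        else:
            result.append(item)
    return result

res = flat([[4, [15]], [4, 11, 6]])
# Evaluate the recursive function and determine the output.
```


flat([[4, [15]], [4, 11, 6]])
Processing each element:
  [4, [15]] is a list -> flat recursively -> [4, 15]
  [4, 11, 6] is a list -> flat recursively -> [4, 11, 6]
= [4, 15, 4, 11, 6]


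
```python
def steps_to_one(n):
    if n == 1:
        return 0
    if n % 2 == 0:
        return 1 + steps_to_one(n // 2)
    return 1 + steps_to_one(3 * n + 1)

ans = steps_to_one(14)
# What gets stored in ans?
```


steps_to_one(14)
14 is even -> steps_to_one(7)
7 is odd -> 3*7+1 = 22 -> steps_to_one(22)
22 is even -> steps_to_one(11)
11 is odd -> 3*11+1 = 34 -> steps_to_one(34)
34 is even -> steps_to_one(17)
17 is odd -> 3*17+1 = 52 -> steps_to_one(52)
52 is even -> steps_to_one(26)
26 is even -> steps_to_one(13)
13 is odd -> 3*13+1 = 40 -> steps_to_one(40)
40 is even -> steps_to_one(20)
20 is even -> steps_to_one(10)
10 is even -> steps_to_one(5)
5 is odd -> 3*5+1 = 16 -> steps_to_one(16)
16 is even -> steps_to_one(8)
8 is even -> steps_to_one(4)
4 is even -> steps_to_one(2)
2 is even -> steps_to_one(1)
Reached 1 after 17 steps
= 17


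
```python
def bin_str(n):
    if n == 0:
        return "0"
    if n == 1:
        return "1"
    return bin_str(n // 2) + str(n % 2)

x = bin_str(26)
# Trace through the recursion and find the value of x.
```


bin_str(26)
= bin_str(13) + "0"
= bin_str(6) + "1" + "0"
= bin_str(3) + "0" + "1" + "0"
= bin_str(1) + "1" + "0" + "1" + "0"
= "1" + "1" + "0" + "1" + "0"
= "11010"


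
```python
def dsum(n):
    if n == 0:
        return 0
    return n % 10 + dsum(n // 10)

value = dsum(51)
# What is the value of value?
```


dsum(51)
= 1 + dsum(5)
= 1 + 5 + dsum(0)
= 1 + 5 + 0
= 6


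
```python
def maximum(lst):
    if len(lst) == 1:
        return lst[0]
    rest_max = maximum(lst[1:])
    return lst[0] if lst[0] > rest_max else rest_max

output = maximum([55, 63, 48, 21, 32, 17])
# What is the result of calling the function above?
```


maximum([55, 63, 48, 21, 32, 17])
= compare 55 with maximum([63, 48, 21, 32, 17])
= compare 63 with maximum([48, 21, 32, 17])
= compare 48 with maximum([21, 32, 17])
= compare 21 with maximum([32, 17])
= compare 32 with maximum([17])
Base: maximum([17]) = 17
compare 32 with 17: max = 32
compare 21 with 32: max = 32
compare 48 with 32: max = 48
compare 63 with 48: max = 63
compare 55 with 63: max = 63
= 63


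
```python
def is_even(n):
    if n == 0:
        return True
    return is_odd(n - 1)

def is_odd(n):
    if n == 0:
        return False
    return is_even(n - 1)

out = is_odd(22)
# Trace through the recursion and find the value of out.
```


is_odd(22)
= is_even(21)
= is_odd(20)
= is_even(19)
= is_odd(18)
= is_even(17)
= is_odd(16)
= is_even(15)
= is_odd(14)
= is_even(13)
= is_odd(12)
= is_even(11)
= is_odd(10)
= is_even(9)
= is_odd(8)
= is_even(7)
= is_odd(6)
= is_even(5)
= is_odd(4)
= is_even(3)
= is_odd(2)
= is_even(1)
= is_odd(0)
n == 0: return False
= False


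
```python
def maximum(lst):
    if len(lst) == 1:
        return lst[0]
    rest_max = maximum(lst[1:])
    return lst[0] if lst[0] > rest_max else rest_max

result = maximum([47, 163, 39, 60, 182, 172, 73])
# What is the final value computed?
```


maximum([47, 163, 39, 60, 182, 172, 73])
= compare 47 with maximum([163, 39, 60, 182, 172, 73])
= compare 163 with maximum([39, 60, 182, 172, 73])
= compare 39 with maximum([60, 182, 172, 73])
= compare 60 with maximum([182, 172, 73])
= compare 182 with maximum([172, 73])
= compare 172 with maximum([73])
Base: maximum([73]) = 73
compare 172 with 73: max = 172
compare 182 with 172: max = 182
compare 60 with 182: max = 182
compare 39 with 182: max = 182
compare 163 with 182: max = 182
compare 47 with 182: max = 182
= 182


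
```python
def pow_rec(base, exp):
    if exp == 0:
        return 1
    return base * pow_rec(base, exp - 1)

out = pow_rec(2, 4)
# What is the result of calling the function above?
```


pow_rec(2, 4)
= 2 * pow_rec(2, 3)
= 2 * 2 * pow_rec(2, 2)
= 2 * 2 * 2 * pow_rec(2, 1)
= 2 * 2 * 2 * 2 * pow_rec(2, 0)
= 2 * 2 * 2 * 2 * 1
= 16


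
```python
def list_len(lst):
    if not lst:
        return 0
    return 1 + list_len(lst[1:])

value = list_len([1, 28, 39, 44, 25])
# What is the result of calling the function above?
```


list_len([1, 28, 39, 44, 25])
= 1 + list_len([28, 39, 44, 25])
= 1 + 1 + list_len([39, 44, 25])
= 1 + 1 + 1 + list_len([44, 25])
= 1 + 1 + 1 + 1 + list_len([25])
= 1 + 1 + 1 + 1 + 1 + list_len([])
= 1 + 1 + 1 + 1 + 1 + 0
= 5


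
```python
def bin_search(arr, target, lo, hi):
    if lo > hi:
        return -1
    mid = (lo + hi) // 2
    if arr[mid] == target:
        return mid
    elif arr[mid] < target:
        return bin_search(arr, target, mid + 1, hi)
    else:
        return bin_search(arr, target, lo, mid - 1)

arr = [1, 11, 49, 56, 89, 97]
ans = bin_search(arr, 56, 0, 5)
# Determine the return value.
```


bin_search(arr, 56, 0, 5)
lo=0, hi=5, mid=2, arr[mid]=49
49 < 56, search right half
lo=3, hi=5, mid=4, arr[mid]=89
89 > 56, search left half
lo=3, hi=3, mid=3, arr[mid]=56
arr[3] == 56, found at index 3
= 3


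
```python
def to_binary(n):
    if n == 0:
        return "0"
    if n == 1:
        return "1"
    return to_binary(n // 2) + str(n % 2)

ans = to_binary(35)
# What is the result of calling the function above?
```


to_binary(35)
= to_binary(17) + "1"
= to_binary(8) + "1" + "1"
= to_binary(4) + "0" + "1" + "1"
= to_binary(2) + "0" + "0" + "1" + "1"
= to_binary(1) + "0" + "0" + "0" + "1" + "1"
= "1" + "0" + "0" + "0" + "1" + "1"
= "100011"


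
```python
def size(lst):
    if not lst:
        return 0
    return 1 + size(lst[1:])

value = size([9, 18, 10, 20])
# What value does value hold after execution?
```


size([9, 18, 10, 20])
= 1 + size([18, 10, 20])
= 1 + 1 + size([10, 20])
= 1 + 1 + 1 + size([20])
= 1 + 1 + 1 + 1 + size([])
= 1 + 1 + 1 + 1 + 0
= 4


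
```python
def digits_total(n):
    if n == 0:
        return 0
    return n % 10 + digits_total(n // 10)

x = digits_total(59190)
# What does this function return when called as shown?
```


digits_total(59190)
= 0 + digits_total(5919)
= 0 + 9 + digits_total(591)
= 0 + 9 + 1 + digits_total(59)
= 0 + 9 + 1 + 9 + digits_total(5)
= 0 + 9 + 1 + 9 + 5 + digits_total(0)
= 0 + 9 + 1 + 9 + 5 + 0
= 24


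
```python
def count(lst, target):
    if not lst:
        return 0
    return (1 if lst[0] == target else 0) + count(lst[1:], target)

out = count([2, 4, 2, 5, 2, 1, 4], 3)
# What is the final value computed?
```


count([2, 4, 2, 5, 2, 1, 4], 3)
lst[0]=2 != 3: 0 + count([4, 2, 5, 2, 1, 4], 3)
lst[0]=4 != 3: 0 + count([2, 5, 2, 1, 4], 3)
lst[0]=2 != 3: 0 + count([5, 2, 1, 4], 3)
lst[0]=5 != 3: 0 + count([2, 1, 4], 3)
lst[0]=2 != 3: 0 + count([1, 4], 3)
lst[0]=1 != 3: 0 + count([4], 3)
lst[0]=4 != 3: 0 + count([], 3)
= 0


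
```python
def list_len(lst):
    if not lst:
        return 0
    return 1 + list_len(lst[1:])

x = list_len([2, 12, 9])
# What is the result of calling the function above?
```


list_len([2, 12, 9])
= 1 + list_len([12, 9])
= 1 + 1 + list_len([9])
= 1 + 1 + 1 + list_len([])
= 1 + 1 + 1 + 0
= 3


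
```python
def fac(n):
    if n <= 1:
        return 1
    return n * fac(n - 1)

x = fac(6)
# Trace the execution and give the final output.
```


fac(6)
= 6 * fac(5)
= 6 * 5 * fac(4)
= 6 * 5 * 4 * fac(3)
= 6 * 5 * 4 * 3 * fac(2)
= 6 * 5 * 4 * 3 * 2 * fac(1)
= 6 * 5 * 4 * 3 * 2 * 1
= 720


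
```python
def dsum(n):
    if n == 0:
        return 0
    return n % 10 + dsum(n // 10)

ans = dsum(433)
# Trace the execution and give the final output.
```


dsum(433)
= 3 + dsum(43)
= 3 + 3 + dsum(4)
= 3 + 3 + 4 + dsum(0)
= 3 + 3 + 4 + 0
= 10


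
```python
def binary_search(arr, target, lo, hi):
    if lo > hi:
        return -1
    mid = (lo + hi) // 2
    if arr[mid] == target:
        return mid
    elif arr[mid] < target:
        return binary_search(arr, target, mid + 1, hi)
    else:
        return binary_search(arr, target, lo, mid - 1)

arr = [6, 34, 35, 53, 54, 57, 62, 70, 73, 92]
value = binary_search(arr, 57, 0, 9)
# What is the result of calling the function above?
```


binary_search(arr, 57, 0, 9)
lo=0, hi=9, mid=4, arr[mid]=54
54 < 57, search right half
lo=5, hi=9, mid=7, arr[mid]=70
70 > 57, search left half
lo=5, hi=6, mid=5, arr[mid]=57
arr[5] == 57, found at index 5
= 5


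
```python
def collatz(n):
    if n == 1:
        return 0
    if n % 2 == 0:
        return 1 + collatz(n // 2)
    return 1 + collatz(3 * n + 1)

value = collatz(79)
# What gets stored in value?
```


collatz(79)
79 is odd -> 3*79+1 = 238 -> collatz(238)
238 is even -> collatz(119)
119 is odd -> 3*119+1 = 358 -> collatz(358)
358 is even -> collatz(179)
179 is odd -> 3*179+1 = 538 -> collatz(538)
538 is even -> collatz(269)
269 is odd -> 3*269+1 = 808 -> collatz(808)
808 is even -> collatz(404)
404 is even -> collatz(202)
202 is even -> collatz(101)
101 is odd -> 3*101+1 = 304 -> collatz(304)
304 is even -> collatz(152)
152 is even -> collatz(76)
76 is even -> collatz(38)
38 is even -> collatz(19)
19 is odd -> 3*19+1 = 58 -> collatz(58)
58 is even -> collatz(29)
29 is odd -> 3*29+1 = 88 -> collatz(88)
88 is even -> collatz(44)
44 is even -> collatz(22)
22 is even -> collatz(11)
11 is odd -> 3*11+1 = 34 -> collatz(34)
34 is even -> collatz(17)
17 is odd -> 3*17+1 = 52 -> collatz(52)
52 is even -> collatz(26)
26 is even -> collatz(13)
13 is odd -> 3*13+1 = 40 -> collatz(40)
40 is even -> collatz(20)
20 is even -> collatz(10)
10 is even -> collatz(5)
5 is odd -> 3*5+1 = 16 -> collatz(16)
16 is even -> collatz(8)
8 is even -> collatz(4)
4 is even -> collatz(2)
2 is even -> collatz(1)
Reached 1 after 35 steps
= 35


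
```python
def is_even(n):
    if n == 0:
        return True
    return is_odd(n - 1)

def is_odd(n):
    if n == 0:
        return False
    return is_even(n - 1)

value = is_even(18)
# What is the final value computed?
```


is_even(18)
= is_odd(17)
= is_even(16)
= is_odd(15)
= is_even(14)
= is_odd(13)
= is_even(12)
= is_odd(11)
= is_even(10)
= is_odd(9)
= is_even(8)
= is_odd(7)
= is_even(6)
= is_odd(5)
= is_even(4)
= is_odd(3)
= is_even(2)
= is_odd(1)
= is_even(0)
n == 0: return True
= True


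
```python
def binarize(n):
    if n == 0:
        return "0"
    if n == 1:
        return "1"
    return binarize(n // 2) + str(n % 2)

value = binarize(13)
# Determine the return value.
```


binarize(13)
= binarize(6) + "1"
= binarize(3) + "0" + "1"
= binarize(1) + "1" + "0" + "1"
= "1" + "1" + "0" + "1"
= "1101"


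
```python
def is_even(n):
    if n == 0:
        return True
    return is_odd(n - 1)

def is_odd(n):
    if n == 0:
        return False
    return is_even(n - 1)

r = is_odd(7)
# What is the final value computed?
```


is_odd(7)
= is_even(6)
= is_odd(5)
= is_even(4)
= is_odd(3)
= is_even(2)
= is_odd(1)
= is_even(0)
n == 0: return True
= True


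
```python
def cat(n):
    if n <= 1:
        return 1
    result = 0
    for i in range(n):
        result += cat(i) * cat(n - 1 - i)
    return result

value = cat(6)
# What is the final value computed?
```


cat(6)
= sum of cat(i) * cat(6-1-i) for i in 0..5
First compute sub-values bottom-up:
  cat(0) = 1, cat(1) = 1
  cat(2) = 1*1 + 1*1 = 2
  cat(3) = 1*2 + 1*1 + 2*1 = 5
  cat(4) = 1*5 + 1*2 + 2*1 + 5*1 = 14
  cat(5) = 1*14 + 1*5 + 2*2 + 5*1 + 14*1 = 42
Now cat(6):
  cat(0)*cat(5) = 1*42 = 42
  cat(1)*cat(4) = 1*14 = 14
  cat(2)*cat(3) = 2*5 = 10
  cat(3)*cat(2) = 5*2 = 10
  cat(4)*cat(1) = 14*1 = 14
  cat(5)*cat(0) = 42*1 = 42
= 42 + 14 + 10 + 10 + 14 + 42
= 132


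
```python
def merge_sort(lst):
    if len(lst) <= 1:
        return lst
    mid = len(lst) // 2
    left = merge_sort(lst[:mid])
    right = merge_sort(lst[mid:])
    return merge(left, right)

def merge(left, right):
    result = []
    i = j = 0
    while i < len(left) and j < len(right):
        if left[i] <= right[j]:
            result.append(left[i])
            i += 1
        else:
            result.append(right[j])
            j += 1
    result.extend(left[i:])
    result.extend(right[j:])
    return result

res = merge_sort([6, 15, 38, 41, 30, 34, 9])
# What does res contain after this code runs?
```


merge_sort([6, 15, 38, 41, 30, 34, 9])
Split into [6, 15, 38] and [41, 30, 34, 9]
Left sorted: [6, 15, 38]
Right sorted: [9, 30, 34, 41]
Merge [6, 15, 38] and [9, 30, 34, 41]
= [6, 9, 15, 30, 34, 38, 41]


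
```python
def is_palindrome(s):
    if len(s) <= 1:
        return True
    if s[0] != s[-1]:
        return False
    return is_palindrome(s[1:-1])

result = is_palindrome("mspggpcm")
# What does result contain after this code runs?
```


is_palindrome("mspggpcm")
"mspggpcm": s[0]='m' == s[-1]='m' -> is_palindrome("spggpc")
"spggpc": s[0]='s' != s[-1]='c' -> False
= False


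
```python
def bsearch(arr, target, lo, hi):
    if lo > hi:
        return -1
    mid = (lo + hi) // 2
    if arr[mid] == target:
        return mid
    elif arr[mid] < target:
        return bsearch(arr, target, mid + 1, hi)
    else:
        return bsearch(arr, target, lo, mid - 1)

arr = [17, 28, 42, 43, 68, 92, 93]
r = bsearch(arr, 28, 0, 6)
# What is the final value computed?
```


bsearch(arr, 28, 0, 6)
lo=0, hi=6, mid=3, arr[mid]=43
43 > 28, search left half
lo=0, hi=2, mid=1, arr[mid]=28
arr[1] == 28, found at index 1
= 1


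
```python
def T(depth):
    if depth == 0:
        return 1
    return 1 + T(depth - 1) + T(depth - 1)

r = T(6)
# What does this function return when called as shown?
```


T(6)
= 1 + T(5) + T(5)
= 1 + 2 * T(5)
T(k) = 2^(k+1) - 1
T(0) = 1
T(1) = 3
T(2) = 7
T(3) = 15
T(4) = 31
T(6) = 2^7 - 1 = 127


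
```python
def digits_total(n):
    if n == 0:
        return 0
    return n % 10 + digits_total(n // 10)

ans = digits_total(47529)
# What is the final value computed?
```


digits_total(47529)
= 9 + digits_total(4752)
= 9 + 2 + digits_total(475)
= 9 + 2 + 5 + digits_total(47)
= 9 + 2 + 5 + 7 + digits_total(4)
= 9 + 2 + 5 + 7 + 4 + digits_total(0)
= 9 + 2 + 5 + 7 + 4 + 0
= 27


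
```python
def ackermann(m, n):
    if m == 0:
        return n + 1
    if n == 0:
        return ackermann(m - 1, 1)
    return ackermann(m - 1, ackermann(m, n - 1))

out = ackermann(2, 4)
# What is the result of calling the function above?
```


ackermann(2, 4)
= ackermann(1, ackermann(2, 3))
First compute ackermann(2, 3) = 9
= ackermann(1, 9)
= 11


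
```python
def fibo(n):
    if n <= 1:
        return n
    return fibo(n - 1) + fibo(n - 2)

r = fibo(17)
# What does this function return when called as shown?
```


fibo(17)
= fibo(16) + fibo(15)
= (fibo(15) + fibo(14)) + fibo(15)
Computing bottom-up: fibo(0)=0, fibo(1)=1, fibo(2)=1, fibo(3)=2, fibo(4)=3, fibo(5)=5, fibo(6)=8, fibo(7)=13, fibo(8)=21, fibo(9)=34, fibo(10)=55, fibo(11)=89, fibo(12)=144, fibo(13)=233, fibo(14)=377, fibo(15)=610, fibo(16)=987, fibo(17)=1597
= 1597


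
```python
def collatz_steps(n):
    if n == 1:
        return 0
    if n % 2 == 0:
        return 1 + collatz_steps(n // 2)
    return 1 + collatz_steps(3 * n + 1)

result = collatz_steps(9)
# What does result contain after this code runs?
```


collatz_steps(9)
9 is odd -> 3*9+1 = 28 -> collatz_steps(28)
28 is even -> collatz_steps(14)
14 is even -> collatz_steps(7)
7 is odd -> 3*7+1 = 22 -> collatz_steps(22)
22 is even -> collatz_steps(11)
11 is odd -> 3*11+1 = 34 -> collatz_steps(34)
34 is even -> collatz_steps(17)
17 is odd -> 3*17+1 = 52 -> collatz_steps(52)
52 is even -> collatz_steps(26)
26 is even -> collatz_steps(13)
13 is odd -> 3*13+1 = 40 -> collatz_steps(40)
40 is even -> collatz_steps(20)
20 is even -> collatz_steps(10)
10 is even -> collatz_steps(5)
5 is odd -> 3*5+1 = 16 -> collatz_steps(16)
16 is even -> collatz_steps(8)
8 is even -> collatz_steps(4)
4 is even -> collatz_steps(2)
2 is even -> collatz_steps(1)
Reached 1 after 19 steps
= 19


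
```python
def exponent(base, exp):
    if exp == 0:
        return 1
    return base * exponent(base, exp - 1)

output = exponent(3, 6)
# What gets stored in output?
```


exponent(3, 6)
= 3 * exponent(3, 5)
= 3 * 3 * exponent(3, 4)
= 3 * 3 * 3 * exponent(3, 3)
= 3 * 3 * 3 * 3 * exponent(3, 2)
= 3 * 3 * 3 * 3 * 3 * exponent(3, 1)
= 3 * 3 * 3 * 3 * 3 * 3 * exponent(3, 0)
= 3 * 3 * 3 * 3 * 3 * 3 * 1
= 729


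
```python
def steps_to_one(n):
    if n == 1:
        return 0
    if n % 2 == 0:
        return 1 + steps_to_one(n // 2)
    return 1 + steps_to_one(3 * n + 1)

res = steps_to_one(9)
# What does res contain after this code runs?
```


steps_to_one(9)
9 is odd -> 3*9+1 = 28 -> steps_to_one(28)
28 is even -> steps_to_one(14)
14 is even -> steps_to_one(7)
7 is odd -> 3*7+1 = 22 -> steps_to_one(22)
22 is even -> steps_to_one(11)
11 is odd -> 3*11+1 = 34 -> steps_to_one(34)
34 is even -> steps_to_one(17)
17 is odd -> 3*17+1 = 52 -> steps_to_one(52)
52 is even -> steps_to_one(26)
26 is even -> steps_to_one(13)
13 is odd -> 3*13+1 = 40 -> steps_to_one(40)
40 is even -> steps_to_one(20)
20 is even -> steps_to_one(10)
10 is even -> steps_to_one(5)
5 is odd -> 3*5+1 = 16 -> steps_to_one(16)
16 is even -> steps_to_one(8)
8 is even -> steps_to_one(4)
4 is even -> steps_to_one(2)
2 is even -> steps_to_one(1)
Reached 1 after 19 steps
= 19


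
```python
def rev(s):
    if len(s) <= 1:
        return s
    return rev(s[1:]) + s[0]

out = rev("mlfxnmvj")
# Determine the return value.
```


rev("mlfxnmvj")
= rev("lfxnmvj") + "m"
= rev("fxnmvj") + "l" + "m"
= rev("xnmvj") + "f" + "l" + "m"
= rev("nmvj") + "x" + "f" + "l" + "m"
= rev("mvj") + "n" + "x" + "f" + "l" + "m"
= rev("vj") + "m" + "n" + "x" + "f" + "l" + "m"
= rev("j") + "v" + "m" + "n" + "x" + "f" + "l" + "m"
= "j" + "v" + "m" + "n" + "x" + "f" + "l" + "m"
= "jvmnxflm"


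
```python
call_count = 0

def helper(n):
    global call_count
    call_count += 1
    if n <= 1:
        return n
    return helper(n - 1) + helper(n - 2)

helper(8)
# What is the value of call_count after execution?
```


helper(8) calls helper(7) and helper(6); each non-base call branches into two more.
Let C(k) = total number of calls made by helper(k), including the call to helper(k) itself.
Base cases: C(0) = 1, C(1) = 1
Recurrence: C(k) = 1 + C(k-1) + C(k-2)
  C(2) = 1 + C(1) + C(0) = 1 + 1 + 1 = 3
  C(3) = 1 + C(2) + C(1) = 1 + 3 + 1 = 5
  C(4) = 1 + C(3) + C(2) = 1 + 5 + 3 = 9
  C(5) = 1 + C(4) + C(3) = 1 + 9 + 5 = 15
  C(6) = 1 + C(5) + C(4) = 1 + 15 + 9 = 25
  C(7) = 1 + C(6) + C(5) = 1 + 25 + 15 = 41
  C(8) = 1 + C(7) + C(6) = 1 + 41 + 25 = 67
Total calls = C(8) = 67


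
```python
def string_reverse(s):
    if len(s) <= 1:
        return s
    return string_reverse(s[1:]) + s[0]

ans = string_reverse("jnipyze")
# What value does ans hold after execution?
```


string_reverse("jnipyze")
= string_reverse("nipyze") + "j"
= string_reverse("ipyze") + "n" + "j"
= string_reverse("pyze") + "i" + "n" + "j"
= string_reverse("yze") + "p" + "i" + "n" + "j"
= string_reverse("ze") + "y" + "p" + "i" + "n" + "j"
= string_reverse("e") + "z" + "y" + "p" + "i" + "n" + "j"
= "e" + "z" + "y" + "p" + "i" + "n" + "j"
= "ezypinj"


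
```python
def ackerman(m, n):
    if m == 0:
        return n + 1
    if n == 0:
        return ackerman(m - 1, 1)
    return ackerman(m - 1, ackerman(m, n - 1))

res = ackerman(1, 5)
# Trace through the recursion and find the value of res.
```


ackerman(1, 5)
= ackerman(0, ackerman(1, 4))
First compute ackerman(1, 4) = 6
= ackerman(0, 6)
= 7
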